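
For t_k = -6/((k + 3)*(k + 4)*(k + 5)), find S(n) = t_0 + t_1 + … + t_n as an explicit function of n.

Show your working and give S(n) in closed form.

t_(k+1)/t_k = (k + 3)/(k + 6).
Normal form (A,B,C) = (k + 3, k + 6, 1).
Key eq: (k + 3)·f(k+1) = (k + 5)·f(k) + (1).
Degrees (1,1,0) ⇒ d ≤ 2.
Solving with deg f ≤ 2: f(k) = k*(k + 7)/24.
Get s_k = R·t_k = k*(-k - 7)/(4*(k + 3)*(k + 4)) with R(k) = B(k−1)f(k)/C(k) = k*(k + 5)*(k + 7)/24.
Check: Δs_k = -6/(k**3 + 12*k**2 + 47*k + 60). ✓
Σ_(k=0)^n t_k = s_(n+1) − s_(0) = ((-n**2 - 9*n - 8)/(4*(n**2 + 9*n + 20))) − (0), i.e. (-n**2 - 9*n - 8)/(4*(n**2 + 9*n + 20)).

S(n) = (-n**2 - 9*n - 8)/(4*(n**2 + 9*n + 20))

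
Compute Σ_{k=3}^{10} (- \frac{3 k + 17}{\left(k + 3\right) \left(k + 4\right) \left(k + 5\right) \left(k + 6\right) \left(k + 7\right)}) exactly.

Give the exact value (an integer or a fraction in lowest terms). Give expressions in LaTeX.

Ratio r(k) = (k + 3)*(3*k + 20)/((k + 8)*(3*k + 17)).
Take A(k)=k + 3, B(k)=k + 8, C(k)=k + 17/3.
f must satisfy (k + 3)·f(k+1) − (k + 7)·f(k) = k + 17/3.
From deg A=1, deg B=1, deg C=1: d=4.
Solving with deg f ≤ 4: f(k) = k*(k + 5)*(k**2 + 13*k + 54)/216.
R(k) = B(k−1)·f(k)/C(k) = k*(k + 5)*(k + 7)*(k**2 + 13*k + 54)/(72*(3*k + 17)); s_k = R·t_k = k*(-k**2 - 13*k - 54)/(72*(k**3 + 13*k**2 + 54*k + 72)).
Δs = (-3*k - 17)/(k**5 + 25*k**4 + 245*k**3 + 1175*k**2 + 2754*k + 2520), as required.
Sum = s_(11) − s_(3); s_(11) = -583/42840, s_(3) = -17/1512 ⇒ -38/16065.

Σ = -38/16065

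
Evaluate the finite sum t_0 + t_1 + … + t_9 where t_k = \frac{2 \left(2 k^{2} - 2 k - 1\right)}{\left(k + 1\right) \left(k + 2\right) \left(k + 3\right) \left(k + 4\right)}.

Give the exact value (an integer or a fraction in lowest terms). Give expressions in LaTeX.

Step 1: r(k) = (k + 1)*(2*k - 2*(k + 1)**2 + 3)/((k + 5)*(-2*k**2 + 2*k + 1)).
Factor: A=k + 1; B=k + 5; C=k**2 - k - 1/2.
Solve (k + 1)·f(k+1) − (k + 4)·f(k) = k**2 - k - 1/2.
Bound: deg f ≤ 3.
Match coefficients ⇒ f(k) = k*(k**2 - 6*k - 1)/12.
R(k) = B(k−1)·f(k)/C(k) = k*(k + 4)*(k**2 - 6*k - 1)/(6*(2*k**2 - 2*k - 1)); s_k = R·t_k = k*(k**2 - 6*k - 1)/(3*(k + 1)*(k + 2)*(k + 3)).
Check: Δs_k = 2*(2*k**2 - 2*k - 1)/(k**4 + 10*k**3 + 35*k**2 + 50*k + 24). ✓
Σ_(k=0)^(9) t_k = s_(10) − s_(0) = 5/66 − (0) = 5/66.

Σ = 5/66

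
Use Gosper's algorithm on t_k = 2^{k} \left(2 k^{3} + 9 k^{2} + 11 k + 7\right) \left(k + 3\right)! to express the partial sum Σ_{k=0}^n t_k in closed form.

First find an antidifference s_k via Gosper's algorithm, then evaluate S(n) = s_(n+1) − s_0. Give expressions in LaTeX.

Ratio r(k) = 2*(2*k**4 + 23*k**3 + 95*k**2 + 169*k + 116)/(2*k**3 + 9*k**2 + 11*k + 7).
Gosper form: A/B · C(k+1)/C(k) with A=2*k + 8, B=1, C=k**3 + 9*k**2/2 + 11*k/2 + 7/2.
Set up (2*k + 8)·f(k+1) − (1)·f(k) − (k**3 + 9*k**2/2 + 11*k/2 + 7/2) = 0.
From deg A=1, deg B=0, deg C=3: d=2.
Coefficient equations give f(k) = (k**2 - k + 1)/2.
R(k) = B(k−1)·f(k)/C(k) = (k**2 - k + 1)/(2*k**3 + 9*k**2 + 11*k + 7); s_k = R·t_k = 2**k*(k**2 - k + 1)*factorial(k + 3).
Δs = 2**k*(2*k**3 + 9*k**2 + 11*k + 7)*factorial(k + 3), as required.
s_(n+1) = 2**(n + 1)*(n**2 + n + 1)*factorial(n + 4) and s_(0) = 6, so S(n) = 2*2**n*n**2*factorial(n + 4) + 2*2**n*n*factorial(n + 4) + 2*2**n*factorial(n + 4) - 6.

S(n) = 2 \cdot 2^{n} n^{2} \left(n + 4\right)! + 2 \cdot 2^{n} n \left(n + 4\right)! + 2 \cdot 2^{n} \left(n + 4\right)! - 6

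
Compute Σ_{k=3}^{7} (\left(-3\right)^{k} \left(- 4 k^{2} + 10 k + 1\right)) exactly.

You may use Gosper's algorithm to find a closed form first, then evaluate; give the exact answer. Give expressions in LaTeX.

Σ = 223047

Compute t_(k+1)/t_k: get 3*(-4*k**2 + 2*k + 7)/(4*k**2 - 10*k - 1).
Factor: A=-3; B=1; C=k**2 - 5*k/2 - 1/4.
Set up (-3)·f(k+1) − (1)·f(k) − (k**2 - 5*k/2 - 1/4) = 0.
deg f ≤ 2 (via 0,0,2).
Solve for f: f(k) = -(k**2 - 4*k + 2)/4 (degree 2 ≤ 2).
Certificate R = B(k−1)f/C = -(k**2 - 4*k + 2)/(4*k**2 - 10*k - 1) gives s_k = (-3)**k*(k**2 - 4*k + 2).
s_(k+1) − s_k = (-3)**k*(-4*k**2 + 10*k + 1) = t_k.
Telescoping: Σ = s_(8) − s_(3) = 223074 − (27) = 223047.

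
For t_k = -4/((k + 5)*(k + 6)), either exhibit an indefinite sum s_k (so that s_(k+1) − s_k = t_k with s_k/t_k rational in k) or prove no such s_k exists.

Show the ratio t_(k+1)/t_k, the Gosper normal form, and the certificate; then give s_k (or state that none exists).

t_(k+1)/t_k = (k + 5)/(k + 7).
A = k + 5, B = k + 7, C = 1.
Need (k + 5)·f(k+1) − (k + 6)·f(k) = 1.
d = 1 from the (1,1,0) case.
Match coefficients ⇒ f(k) = k/5.
Get s_k = R·t_k = -4*k/(5*k + 25) with R(k) = B(k−1)f(k)/C(k) = k*(k + 6)/5.
s_(k+1) − s_k = -4/(k**2 + 11*k + 30) = t_k.

s_k = -4*k/(5*k + 25)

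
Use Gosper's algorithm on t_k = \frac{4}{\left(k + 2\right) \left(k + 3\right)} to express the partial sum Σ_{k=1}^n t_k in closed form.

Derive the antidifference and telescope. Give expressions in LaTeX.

t_(k+1)/t_k = (k + 2)/(k + 4).
Gosper form: A/B · C(k+1)/C(k) with A=k + 2, B=k + 4, C=1.
Need (k + 2)·f(k+1) − (k + 3)·f(k) = 1.
d = 1 from the (1,1,0) case.
A polynomial solution: f(k) = k/2.
Then R = B(k−1)f/C = k*(k + 3)/2, so s_k = R(k)·t_k = 2*k/(k + 2).
Verify: 4/(k**2 + 5*k + 6) matches t_k.
s_(n+1) = 2*(n + 1)/(n + 3) and s_(1) = 2/3, so S(n) = 4*n/(3*(n + 3)).

S(n) = \frac{4 n}{3 \left(n + 3\right)}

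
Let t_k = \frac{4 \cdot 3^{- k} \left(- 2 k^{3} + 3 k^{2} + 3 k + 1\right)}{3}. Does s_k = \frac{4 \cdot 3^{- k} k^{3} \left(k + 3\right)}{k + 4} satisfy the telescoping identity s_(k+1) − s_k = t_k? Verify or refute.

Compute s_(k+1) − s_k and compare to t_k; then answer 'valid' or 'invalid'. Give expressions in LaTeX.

Invalid: residual \frac{4 \cdot 3^{- k} \left(2 k^{4} + 8 k^{3} - 15 k^{2} - 13 k - 4\right)}{3 \left(k^{2} + 9 k + 20\right)} ≠ 0.

s_(k+1) = 4*(k + 1)**3*(k + 4)/(3*3**k*(k + 5))
s_(k+1) − s_k = 4*(-3*k**3*(k + 3)*(k + 5) + (k + 1)**3*(k + 4)**2)/(3*3**k*(k + 4)*(k + 5))
(s_(k+1) − s_k) − t_k = 4*(2*k**4 + 8*k**3 - 15*k**2 - 13*k - 4)/(3*3**k*(k**2 + 9*k + 20))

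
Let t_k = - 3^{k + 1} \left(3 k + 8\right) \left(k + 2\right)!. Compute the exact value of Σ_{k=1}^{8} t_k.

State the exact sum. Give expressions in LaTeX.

Σ = -2357047123146

Compute t_(k+1)/t_k: get 3*(k + 3)*(3*k + 11)/(3*k + 8).
Normal form (A,B,C) = (3*k + 9, 1, k + 8/3).
f must satisfy (3*k + 9)·f(k+1) − (1)·f(k) = k + 8/3.
From deg A=1, deg B=0, deg C=1: d=0.
Solve for f: f(k) = 1/3 (degree 0 ≤ 0).
Then R = B(k−1)f/C = 1/(3*k + 8), so s_k = R(k)·t_k = -3**(k + 1)*factorial(k + 2).
Check: Δs_k = -3**(k + 1)*(3*k + 8)*factorial(k + 2). ✓
Sum = s_(9) − s_(1); s_(9) = -2357047123200, s_(1) = -54 ⇒ -2357047123146.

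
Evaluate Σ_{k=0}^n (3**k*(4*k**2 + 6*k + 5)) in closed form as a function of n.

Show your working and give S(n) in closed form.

r(k) = 3*(4*k**2 + 14*k + 15)/(4*k**2 + 6*k + 5) after simplifying.
A = 3, B = 1, C = k**2 + 3*k/2 + 5/4.
Solve (3)·f(k+1) − (1)·f(k) = k**2 + 3*k/2 + 5/4.
d = 2 from the (0,0,2) case.
A polynomial solution: f(k) = (2*k**2 - 3*k + 4)/4.
Certificate R = B(k−1)f/C = (2*k**2 - 3*k + 4)/(4*k**2 + 6*k + 5) gives s_k = 3**k*(2*k**2 - 3*k + 4).
Check: Δs_k = 3**k*(4*k**2 + 6*k + 5). ✓
s_(n+1) = 3**(n + 1)*(2*n**2 + n + 3) and s_(0) = 4, so S(n) = 6*3**n*n**2 + 3*3**n*n + 9*3**n - 4.

S(n) = 6*3**n*n**2 + 3*3**n*n + 9*3**n - 4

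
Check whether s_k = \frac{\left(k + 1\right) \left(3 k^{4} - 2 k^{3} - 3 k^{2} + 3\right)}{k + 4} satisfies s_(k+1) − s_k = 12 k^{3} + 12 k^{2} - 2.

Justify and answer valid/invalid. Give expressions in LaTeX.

s_(k+1) = (3*k**5 + 16*k**4 + 29*k**3 + 18*k**2 + k + 2)/(k + 5)
s_(k+1) − s_k = (12*k**5 + 93*k**4 + 162*k**3 + 85*k**2 - 12*k - 7)/(k**2 + 9*k + 20)
(s_(k+1) − s_k) − t_k = 3*(-9*k**4 - 62*k**3 - 51*k**2 + 2*k + 11)/(k**2 + 9*k + 20)

Invalid: residual \frac{3 \left(- 9 k^{4} - 62 k^{3} - 51 k^{2} + 2 k + 11\right)}{k^{2} + 9 k + 20} ≠ 0.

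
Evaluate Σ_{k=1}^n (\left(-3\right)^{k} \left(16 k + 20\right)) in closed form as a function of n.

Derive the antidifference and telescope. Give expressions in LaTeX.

r(k) = 3*(-4*k - 9)/(4*k + 5) after simplifying.
So A=-3 and B=1, with C=k + 5/4.
f must satisfy (-3)·f(k+1) − (1)·f(k) = k + 5/4.
Bound: deg f ≤ 1.
Match coefficients ⇒ f(k) = -(2*k + 1)/8.
Then R = B(k−1)f/C = -(2*k + 1)/(2*(4*k + 5)), so s_k = R(k)·t_k = (-3)**k*(-4*k - 2).
Verify: (-3)**k*(16*k + 20) matches t_k.
Telescope: S(n) = s_(n+1) − s_(1) = 6*(-3)**n*(2*n + 3) − (18) = 12*(-3)**n*n + 18*(-3)**n - 18.

S(n) = 12 \left(-3\right)^{n} n + 18 \left(-3\right)^{n} - 18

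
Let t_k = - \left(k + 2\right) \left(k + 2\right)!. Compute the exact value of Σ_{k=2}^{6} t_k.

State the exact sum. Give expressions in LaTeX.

Σ = -362856

r(k) = (k + 3)**2/(k + 2) after simplifying.
Factor: A=k + 3; B=1; C=k + 2.
Solve (k + 3)·f(k+1) − (1)·f(k) = k + 2.
deg f ≤ 0 (via 1,0,1).
Coefficient equations give f(k) = 1.
Get s_k = R·t_k = -factorial(k + 2) with R(k) = B(k−1)f(k)/C(k) = 1/(k + 2).
Δs = -(k + 2)*factorial(k + 2), as required.
Evaluate s at k=7 and k=2: -362880 and -24; difference -362856.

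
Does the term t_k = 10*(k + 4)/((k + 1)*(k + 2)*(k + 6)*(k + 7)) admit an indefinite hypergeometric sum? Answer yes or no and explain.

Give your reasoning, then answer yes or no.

The ratio is (k + 1)*(k + 5)*(k + 6)/((k + 3)*(k + 4)*(k + 8)).
So A=k + 1 and B=k + 8, with C=k**4 + 16*k**3 + 95*k**2 + 248*k + 240.
Need (k + 1)·f(k+1) − (k + 7)·f(k) = k**4 + 16*k**3 + 95*k**2 + 248*k + 240.
Degrees (1,1,4) ⇒ d ≤ 6.
Solve for f: f(k) = k*(k + 2)*(k + 3)*(k + 4)*(k + 5)*(k + 7)/12 (degree 6 ≤ 6).
Get s_k = R·t_k = 5*k*(k + 7)/(6*(k**2 + 7*k + 6)) with R(k) = B(k−1)f(k)/C(k) = k*(k + 2)*(k + 7)**2/(12*(k + 4)).
Check: Δs_k = 10*(k + 4)/(k**4 + 16*k**3 + 83*k**2 + 152*k + 84). ✓

Yes. s_k = 5*k*(k + 7)/(6*(k**2 + 7*k + 6)).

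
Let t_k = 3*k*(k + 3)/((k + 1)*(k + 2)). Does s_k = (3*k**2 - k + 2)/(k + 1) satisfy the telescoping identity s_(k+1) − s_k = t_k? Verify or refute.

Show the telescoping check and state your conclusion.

Valid — Δs_k = t_k.

s_(k+1) = (-k + 3*(k + 1)**2 + 1)/(k + 2)
s_(k+1) − s_k = 3*k*(k + 3)/(k**2 + 3*k + 2)
(s_(k+1) − s_k) − t_k = 0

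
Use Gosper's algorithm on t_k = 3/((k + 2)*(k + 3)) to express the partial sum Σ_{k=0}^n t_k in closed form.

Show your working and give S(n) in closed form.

S(n) = 3*(n + 1)/(2*(n + 3))

t_(k+1)/t_k = (k + 2)/(k + 4).
Gosper form: A/B · C(k+1)/C(k) with A=k + 2, B=k + 4, C=1.
Need (k + 2)·f(k+1) − (k + 3)·f(k) = 1.
Bound: deg f ≤ 1.
Coefficient equations give f(k) = k/2.
Certificate R = B(k−1)f/C = k*(k + 3)/2 gives s_k = 3*k/(2*(k + 2)).
Check: Δs_k = 3/(k**2 + 5*k + 6). ✓
s_(n+1) = 3*(n + 1)/(2*(n + 3)) and s_(0) = 0, so S(n) = 3*(n + 1)/(2*(n + 3)).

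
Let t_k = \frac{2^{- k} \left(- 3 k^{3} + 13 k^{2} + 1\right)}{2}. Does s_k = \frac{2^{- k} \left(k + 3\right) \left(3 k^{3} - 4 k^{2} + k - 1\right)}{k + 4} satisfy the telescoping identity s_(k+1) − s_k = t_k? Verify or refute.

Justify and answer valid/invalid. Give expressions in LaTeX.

Invalid: residual \frac{2^{- k} \left(3 k^{4} + 5 k^{3} - 60 k^{2} + k - 6\right)}{2 \left(k^{2} + 9 k + 20\right)} ≠ 0.

s_(k+1) = (k + 4)*(k + 3*(k + 1)**3 - 4*(k + 1)**2)/(2*2**k*(k + 5))
s_(k+1) − s_k = (-3*k**5 - 11*k**4 + 62*k**3 + 201*k**2 + 10*k + 14)/(2*2**k*(k**2 + 9*k + 20))
(s_(k+1) − s_k) − t_k = (3*k**4 + 5*k**3 - 60*k**2 + k - 6)/(2*2**k*(k**2 + 9*k + 20))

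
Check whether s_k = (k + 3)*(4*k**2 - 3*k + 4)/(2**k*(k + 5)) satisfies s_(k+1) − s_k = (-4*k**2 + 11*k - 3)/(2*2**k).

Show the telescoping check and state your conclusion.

s_(k+1) = (k + 4)*(-3*k + 4*(k + 1)**2 + 1)/(2*2**k*(k + 6))
s_(k+1) − s_k = (-4*k**4 - 25*k**3 + 32*k**2 + 181*k - 44)/(2*2**k*(k**2 + 11*k + 30))
(s_(k+1) − s_k) − t_k = (4*k**3 + 17*k**2 - 58*k + 23)/(2**k*(k**2 + 11*k + 30))

Invalid: residual (4*k**3 + 17*k**2 - 58*k + 23)/(2**k*(k**2 + 11*k + 30)) ≠ 0.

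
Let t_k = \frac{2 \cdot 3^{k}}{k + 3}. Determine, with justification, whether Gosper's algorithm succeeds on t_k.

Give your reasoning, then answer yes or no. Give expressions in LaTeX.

No; the degree bound rules out any f.

t_(k+1)/t_k = 3*(k + 3)/(k + 4).
Gosper form: A/B · C(k+1)/C(k) with A=3*k + 9, B=k + 4, C=1.
f must satisfy (3*k + 9)·f(k+1) − (k + 3)·f(k) = 1.
d = -1 from the (1,1,0) case.
deg f ≤ -1 is impossible — no certificate.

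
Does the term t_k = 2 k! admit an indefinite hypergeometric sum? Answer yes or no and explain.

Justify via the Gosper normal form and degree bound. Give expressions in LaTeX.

r(k) = k + 1 after simplifying.
A = k + 1, B = 1, C = 1.
Need (k + 1)·f(k+1) − (1)·f(k) = 1.
deg f ≤ -1 (via 1,0,0).
deg f ≤ -1 is impossible — no certificate.

No — key equation has no polynomial f.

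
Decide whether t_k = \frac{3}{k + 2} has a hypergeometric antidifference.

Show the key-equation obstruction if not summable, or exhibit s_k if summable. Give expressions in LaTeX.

No — the linear system for f has no solution.

Ratio r(k) = (k + 2)/(k + 3).
A = k + 2, B = k + 3, C = 1.
f must satisfy (k + 2)·f(k+1) − (k + 2)·f(k) = 1.
d = 0 from the (1,1,0) case.
Put f(k) = c0: A·f(k+1) − B(k−1)·f(k) − C = -1; need -1 = 0 — inconsistent ⇒ no f, not summable.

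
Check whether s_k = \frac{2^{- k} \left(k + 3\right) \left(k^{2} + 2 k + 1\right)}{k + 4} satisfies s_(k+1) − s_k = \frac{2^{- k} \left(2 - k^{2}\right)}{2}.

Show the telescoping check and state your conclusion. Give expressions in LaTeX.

s_(k+1) = (k + 4)*(2*k + (k + 1)**2 + 3)/(2*2**k*(k + 5))
s_(k+1) − s_k = (-k**4 - 8*k**3 - 12*k**2 + 20*k + 34)/(2*2**k*(k**2 + 9*k + 20))
(s_(k+1) − s_k) − t_k = (k**3 + 6*k**2 + 2*k - 6)/(2*2**k*(k**2 + 9*k + 20))

Invalid: residual \frac{2^{- k} \left(k^{3} + 6 k^{2} + 2 k - 6\right)}{2 \left(k^{2} + 9 k + 20\right)} ≠ 0.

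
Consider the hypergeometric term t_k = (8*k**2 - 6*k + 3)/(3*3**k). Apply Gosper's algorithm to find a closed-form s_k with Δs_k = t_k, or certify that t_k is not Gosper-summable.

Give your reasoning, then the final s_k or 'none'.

s_k = (-4*k**2 - k - 4)/3**k

Compute t_(k+1)/t_k: get (8*k**2 + 10*k + 5)/(3*(8*k**2 - 6*k + 3)).
Factor: A=1/3; B=1; C=k**2 - 3*k/4 + 3/8.
Solve (1/3)·f(k+1) − (1)·f(k) = k**2 - 3*k/4 + 3/8.
d = 2 from the (0,0,2) case.
Coefficient equations give f(k) = -3*(4*k**2 + k + 4)/8.
Get s_k = R·t_k = (-4*k**2 - k - 4)/3**k with R(k) = B(k−1)f(k)/C(k) = -3*(4*k**2 + k + 4)/(8*k**2 - 6*k + 3).
Check: Δs_k = (8*k**2 - 6*k + 3)/(3*3**k). ✓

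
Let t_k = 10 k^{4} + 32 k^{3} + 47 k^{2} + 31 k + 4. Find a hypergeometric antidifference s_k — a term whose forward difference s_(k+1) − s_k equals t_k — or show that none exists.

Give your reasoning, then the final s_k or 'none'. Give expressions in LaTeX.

s_k = k \left(2 k^{4} + 3 k^{3} + 3 k^{2} - 4\right)

r(k) = (10*k**4 + 72*k**3 + 203*k**2 + 261*k + 124)/(10*k**4 + 32*k**3 + 47*k**2 + 31*k + 4) after simplifying.
Gosper form: A/B · C(k+1)/C(k) with A=1, B=1, C=k**4 + 16*k**3/5 + 47*k**2/10 + 31*k/10 + 2/5.
Solve (1)·f(k+1) − (1)·f(k) = k**4 + 16*k**3/5 + 47*k**2/10 + 31*k/10 + 2/5.
Degrees (0,0,4) ⇒ d ≤ 5.
Solving with deg f ≤ 5: f(k) = k*(k**2 + k + 2)*(2*k**2 + k - 2)/10.
R(k) = B(k−1)·f(k)/C(k) = k*(k**2 + k + 2)*(2*k**2 + k - 2)/(10*k**4 + 32*k**3 + 47*k**2 + 31*k + 4); s_k = R·t_k = k*(2*k**4 + 3*k**3 + 3*k**2 - 4).
s_(k+1) − s_k = 10*k**4 + 32*k**3 + 47*k**2 + 31*k + 4 = t_k.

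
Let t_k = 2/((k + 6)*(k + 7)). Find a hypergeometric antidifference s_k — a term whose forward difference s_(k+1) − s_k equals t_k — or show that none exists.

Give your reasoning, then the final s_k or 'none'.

s_k = k/(3*(k + 6))

t_(k+1)/t_k = (k + 6)/(k + 8).
Factor: A=k + 6; B=k + 8; C=1.
Need (k + 6)·f(k+1) − (k + 7)·f(k) = 1.
Bound: deg f ≤ 1.
A polynomial solution: f(k) = k/6.
R(k) = B(k−1)·f(k)/C(k) = k*(k + 7)/6; s_k = R·t_k = k/(3*(k + 6)).
Δs = 2/(k**2 + 13*k + 42), as required.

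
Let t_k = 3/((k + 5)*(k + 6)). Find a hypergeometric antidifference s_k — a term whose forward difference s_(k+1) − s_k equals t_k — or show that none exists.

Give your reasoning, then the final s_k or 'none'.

s_k = 3*k/(5*(k + 5))

Compute t_(k+1)/t_k: get (k + 5)/(k + 7).
So A=k + 5 and B=k + 7, with C=1.
Solve (k + 5)·f(k+1) − (k + 6)·f(k) = 1.
Bound: deg f ≤ 1.
Match coefficients ⇒ f(k) = k/5.
R(k) = B(k−1)·f(k)/C(k) = k*(k + 6)/5; s_k = R·t_k = 3*k/(5*(k + 5)).
Verify: 3/(k**2 + 11*k + 30) matches t_k.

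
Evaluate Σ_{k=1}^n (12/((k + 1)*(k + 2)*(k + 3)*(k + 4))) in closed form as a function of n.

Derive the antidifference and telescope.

S(n) = n*(n**2 + 9*n + 26)/(6*(n**3 + 9*n**2 + 26*n + 24))

Step 1: r(k) = (k + 1)/(k + 5).
So A=k + 1 and B=k + 5, with C=1.
Set up (k + 1)·f(k+1) − (k + 4)·f(k) − (1) = 0.
deg f ≤ 3 (via 1,1,0).
A polynomial solution: f(k) = k*(k**2 + 6*k + 11)/18.
R(k) = B(k−1)·f(k)/C(k) = k*(k + 4)*(k**2 + 6*k + 11)/18; s_k = R·t_k = 2*k*(k**2 + 6*k + 11)/(3*(k + 1)*(k + 2)*(k + 3)).
s_(k+1) − s_k = 12/(k**4 + 10*k**3 + 35*k**2 + 50*k + 24) = t_k.
s_(n+1) = 2*(n**3 + 9*n**2 + 26*n + 18)/(3*(n**3 + 9*n**2 + 26*n + 24)) and s_(1) = 1/2, so S(n) = n*(n**2 + 9*n + 26)/(6*(n**3 + 9*n**2 + 26*n + 24)).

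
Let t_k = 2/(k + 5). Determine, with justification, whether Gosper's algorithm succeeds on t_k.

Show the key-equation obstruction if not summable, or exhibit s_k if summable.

t_(k+1)/t_k = (k + 5)/(k + 6).
Factor: A=k + 5; B=k + 6; C=1.
Key eq: (k + 5)·f(k+1) = (k + 5)·f(k) + (1).
From deg A=1, deg B=1, deg C=0: d=0.
Write f(k) = c0. Then LHS − RHS = -1, requiring -1 = 0: contradictory. No certificate.

No — t_k has no hypergeometric antidifference.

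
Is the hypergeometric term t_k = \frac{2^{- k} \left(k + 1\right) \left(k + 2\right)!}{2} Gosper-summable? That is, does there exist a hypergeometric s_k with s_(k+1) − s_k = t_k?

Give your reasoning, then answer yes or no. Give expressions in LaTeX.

Yes. s_k = 2^{- k} \left(k + 2\right)!.

Compute t_(k+1)/t_k: get (k + 2)*(k + 3)/(2*(k + 1)).
Take A(k)=k/2 + 3/2, B(k)=1, C(k)=k + 1.
Set up (k/2 + 3/2)·f(k+1) − (1)·f(k) − (k + 1) = 0.
d = 0 from the (1,0,1) case.
A polynomial solution: f(k) = 2.
Then R = B(k−1)f/C = 2/(k + 1), so s_k = R(k)·t_k = factorial(k + 2)/2**k.
s_(k+1) − s_k = (k + 1)*factorial(k + 2)/(2*2**k) = t_k.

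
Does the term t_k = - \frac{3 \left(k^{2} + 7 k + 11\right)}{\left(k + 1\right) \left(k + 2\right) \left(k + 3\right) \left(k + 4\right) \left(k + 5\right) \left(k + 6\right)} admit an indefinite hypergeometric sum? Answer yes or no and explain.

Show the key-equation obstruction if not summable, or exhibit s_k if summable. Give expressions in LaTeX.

Compute t_(k+1)/t_k: get (k + 1)*(7*k + (k + 1)**2 + 18)/((k + 7)*(k**2 + 7*k + 11)).
A = k + 1, B = k + 7, C = k**2 + 7*k + 11.
Key eq: (k + 1)·f(k+1) = (k + 6)·f(k) + (k**2 + 7*k + 11).
From deg A=1, deg B=1, deg C=2: d=5.
Solving with deg f ≤ 5: f(k) = k*(k + 2)*(k + 4)*(k**2 + 9*k + 23)/45.
R(k) = B(k−1)·f(k)/C(k) = k*(k + 2)*(k + 4)*(k + 6)*(k**2 + 9*k + 23)/(45*(k**2 + 7*k + 11)); s_k = R·t_k = k*(-k**2 - 9*k - 23)/(15*(k**3 + 9*k**2 + 23*k + 15)).
Verify: 3*(-k**2 - 7*k - 11)/(k**6 + 21*k**5 + 175*k**4 + 735*k**3 + 1624*k**2 + 1764*k + 720) matches t_k.

Yes. s_k = \frac{k \left(- k^{2} - 9 k - 23\right)}{15 \left(k^{3} + 9 k^{2} + 23 k + 15\right)}.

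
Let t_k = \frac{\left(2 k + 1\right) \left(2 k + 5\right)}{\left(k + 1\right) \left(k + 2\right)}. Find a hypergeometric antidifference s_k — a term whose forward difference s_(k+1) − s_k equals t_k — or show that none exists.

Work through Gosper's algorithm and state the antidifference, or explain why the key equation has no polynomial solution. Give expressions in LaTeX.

t_(k+1)/t_k = (k + 1)*(2*k + 3)*(2*k + 7)/((k + 3)*(2*k + 1)*(2*k + 5)).
So A=k + 1 and B=k + 3, with C=k**2 + 3*k + 5/4.
Key eq: (k + 1)·f(k+1) = (k + 2)·f(k) + (k**2 + 3*k + 5/4).
Degrees (1,1,2) ⇒ d ≤ 2.
Match coefficients ⇒ f(k) = k*(4*k + 1)/4.
Get s_k = R·t_k = k*(4*k + 1)/(k + 1) with R(k) = B(k−1)f(k)/C(k) = k*(k + 2)*(4*k + 1)/((2*k + 1)*(2*k + 5)).
s_(k+1) − s_k = (4*k**2 + 12*k + 5)/(k**2 + 3*k + 2) = t_k.

s_k = \frac{k \left(4 k + 1\right)}{k + 1}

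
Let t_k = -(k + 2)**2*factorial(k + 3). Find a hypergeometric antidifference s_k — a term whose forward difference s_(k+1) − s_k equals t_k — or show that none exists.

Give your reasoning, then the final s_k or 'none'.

s_k = -k*factorial(k + 3)

Compute t_(k+1)/t_k: get (k + 3)**2*(k + 4)/(k + 2)**2.
A = k + 4, B = 1, C = k**2 + 4*k + 4.
f must satisfy (k + 4)·f(k+1) − (1)·f(k) = k**2 + 4*k + 4.
Bound: deg f ≤ 1.
Solving with deg f ≤ 1: f(k) = k.
R(k) = B(k−1)·f(k)/C(k) = k/(k + 2)**2; s_k = R·t_k = -k*factorial(k + 3).
Check: Δs_k = -(k + 2)**2*factorial(k + 3). ✓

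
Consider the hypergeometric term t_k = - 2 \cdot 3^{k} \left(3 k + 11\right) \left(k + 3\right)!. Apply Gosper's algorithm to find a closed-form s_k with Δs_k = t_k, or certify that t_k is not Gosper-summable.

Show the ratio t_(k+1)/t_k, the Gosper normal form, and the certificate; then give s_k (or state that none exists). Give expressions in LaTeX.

r(k) = 3*(k + 4)*(3*k + 14)/(3*k + 11) after simplifying.
So A=3*k + 12 and B=1, with C=k + 11/3.
Set up (3*k + 12)·f(k+1) − (1)·f(k) − (k + 11/3) = 0.
deg f ≤ 0 (via 1,0,1).
A polynomial solution: f(k) = 1/3.
R(k) = B(k−1)·f(k)/C(k) = 1/(3*k + 11); s_k = R·t_k = -2*3**k*factorial(k + 3).
Verify: -2*3**k*(3*k + 11)*factorial(k + 3) matches t_k.

s_k = - 2 \cdot 3^{k} \left(k + 3\right)!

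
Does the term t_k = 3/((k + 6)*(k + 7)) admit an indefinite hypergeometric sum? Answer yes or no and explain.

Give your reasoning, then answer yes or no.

Yes. s_k = k/(2*(k + 6)).

t_(k+1)/t_k = (k + 6)/(k + 8).
Normal form (A,B,C) = (k + 6, k + 8, 1).
Solve (k + 6)·f(k+1) − (k + 7)·f(k) = 1.
Bound: deg f ≤ 1.
A polynomial solution: f(k) = k/6.
R(k) = B(k−1)·f(k)/C(k) = k*(k + 7)/6; s_k = R·t_k = k/(2*(k + 6)).
s_(k+1) − s_k = 3/(k**2 + 13*k + 42) = t_k.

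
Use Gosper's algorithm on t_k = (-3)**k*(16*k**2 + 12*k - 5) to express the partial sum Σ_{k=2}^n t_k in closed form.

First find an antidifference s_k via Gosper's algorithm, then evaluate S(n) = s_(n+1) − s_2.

Compute t_(k+1)/t_k: get 3*(-16*k**2 - 44*k - 23)/(16*k**2 + 12*k - 5).
A = -3, B = 1, C = k**2 + 3*k/4 - 5/16.
Set up (-3)·f(k+1) − (1)·f(k) − (k**2 + 3*k/4 - 5/16) = 0.
Bound: deg f ≤ 2.
Solving with deg f ≤ 2: f(k) = -(4*k**2 - 3*k - 2)/16.
Then R = B(k−1)f/C = -(4*k**2 - 3*k - 2)/(16*k**2 + 12*k - 5), so s_k = R(k)·t_k = (-3)**k*(-4*k**2 + 3*k + 2).
Verify: (-3)**k*(16*k**2 + 12*k - 5) matches t_k.
Σ_(k=2)^n t_k = s_(n+1) − s_(2) = ((-3)**(n + 1)*(-4*n**2 - 5*n + 1)) − (-72), i.e. 12*(-3)**n*n**2 + 15*(-3)**n*n - 3*(-3)**n + 72.

S(n) = 12*(-3)**n*n**2 + 15*(-3)**n*n - 3*(-3)**n + 72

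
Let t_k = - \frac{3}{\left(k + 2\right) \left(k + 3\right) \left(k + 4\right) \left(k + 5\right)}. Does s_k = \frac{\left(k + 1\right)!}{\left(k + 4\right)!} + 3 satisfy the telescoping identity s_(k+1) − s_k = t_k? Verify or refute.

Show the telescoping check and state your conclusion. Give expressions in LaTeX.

Valid — Δs_k = t_k.

s_(k+1) = factorial(k + 2)/factorial(k + 5) + 3
s_(k+1) − s_k = -3/((k + 2)*(k + 3)*(k + 4)*(k + 5))
(s_(k+1) − s_k) − t_k = 0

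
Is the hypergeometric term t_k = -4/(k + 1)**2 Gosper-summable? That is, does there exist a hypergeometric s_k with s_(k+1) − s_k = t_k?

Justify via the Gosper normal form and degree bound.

No. Not Gosper-summable.

Ratio r(k) = (k + 1)**2/(k + 2)**2.
Factor: A=k**2 + 2*k + 1; B=k**2 + 4*k + 4; C=1.
Solve (k**2 + 2*k + 1)·f(k+1) − (k**2 + 2*k + 1)·f(k) = 1.
deg f ≤ 0 (via 2,2,0).
Write f(k) = c0. Then LHS − RHS = -1, requiring -1 = 0: contradictory. No certificate.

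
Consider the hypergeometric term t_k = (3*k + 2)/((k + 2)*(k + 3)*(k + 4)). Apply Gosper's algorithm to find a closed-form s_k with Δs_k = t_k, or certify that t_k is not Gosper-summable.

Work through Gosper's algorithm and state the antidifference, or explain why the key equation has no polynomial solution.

Ratio r(k) = (k + 2)*(3*k + 5)/((k + 5)*(3*k + 2)).
Take A(k)=k + 2, B(k)=k + 5, C(k)=k + 2/3.
f must satisfy (k + 2)·f(k+1) − (k + 4)·f(k) = k + 2/3.
d = 2 from the (1,1,1) case.
Solving with deg f ≤ 2: f(k) = k*(2*k + 1)/9.
R(k) = B(k−1)·f(k)/C(k) = k*(k + 4)*(2*k + 1)/(3*(3*k + 2)); s_k = R·t_k = k*(2*k + 1)/(3*(k + 2)*(k + 3)).
s_(k+1) − s_k = (3*k + 2)/(k**3 + 9*k**2 + 26*k + 24) = t_k.

s_k = k*(2*k + 1)/(3*(k + 2)*(k + 3))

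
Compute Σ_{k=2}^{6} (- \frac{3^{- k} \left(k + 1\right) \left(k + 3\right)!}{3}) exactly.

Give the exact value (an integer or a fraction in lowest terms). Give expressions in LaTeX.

Compute t_(k+1)/t_k: get (k + 2)*(k + 4)/(3*(k + 1)).
A = k/3 + 4/3, B = 1, C = k + 1.
Solve (k/3 + 4/3)·f(k+1) − (1)·f(k) = k + 1.
From deg A=1, deg B=0, deg C=1: d=0.
Solve for f: f(k) = 3 (degree 0 ≤ 0).
So s_k = (B(k−1)f/C)·t_k = (3/(k + 1))·t_k = -factorial(k + 3)/3**k.
s_(k+1) − s_k = -(k + 1)*factorial(k + 3)/(3*3**k) = t_k.
Σ_(k=2)^(6) t_k = s_(7) − s_(2) = -44800/27 − (-40/3) = -44440/27.

Σ = -44440/27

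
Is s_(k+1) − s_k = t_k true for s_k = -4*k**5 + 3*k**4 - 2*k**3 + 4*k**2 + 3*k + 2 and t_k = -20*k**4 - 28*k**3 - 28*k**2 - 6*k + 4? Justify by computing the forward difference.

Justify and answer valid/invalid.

valid; difference matches t_k

s_(k+1) = -4*k**5 - 17*k**4 - 30*k**3 - 24*k**2 - 3*k + 6
s_(k+1) − s_k = -20*k**4 - 28*k**3 - 28*k**2 - 6*k + 4
(s_(k+1) − s_k) − t_k = 0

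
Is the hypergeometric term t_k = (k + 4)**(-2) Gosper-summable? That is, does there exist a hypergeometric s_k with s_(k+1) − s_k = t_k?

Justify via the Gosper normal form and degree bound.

No — key equation has no polynomial f.

Step 1: r(k) = (k + 4)**2/(k + 5)**2.
Normal form (A,B,C) = (k**2 + 8*k + 16, k**2 + 10*k + 25, 1).
Set up (k**2 + 8*k + 16)·f(k+1) − (k**2 + 8*k + 16)·f(k) − (1) = 0.
From deg A=2, deg B=2, deg C=0: d=0.
f = c0 ⇒ A·f(k+1) − B(k−1)·f(k) − C = -1. The system {-1 = 0} is inconsistent; no antidifference.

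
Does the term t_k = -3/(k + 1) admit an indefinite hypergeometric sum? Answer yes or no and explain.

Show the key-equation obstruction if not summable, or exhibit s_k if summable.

No — the linear system for f has no solution.

t_(k+1)/t_k = (k + 1)/(k + 2).
Gosper form: A/B · C(k+1)/C(k) with A=k + 1, B=k + 2, C=1.
Solve (k + 1)·f(k+1) − (k + 1)·f(k) = 1.
deg f ≤ 0 (via 1,1,0).
f = c0 ⇒ A·f(k+1) − B(k−1)·f(k) − C = -1. The system {-1 = 0} is inconsistent; no antidifference.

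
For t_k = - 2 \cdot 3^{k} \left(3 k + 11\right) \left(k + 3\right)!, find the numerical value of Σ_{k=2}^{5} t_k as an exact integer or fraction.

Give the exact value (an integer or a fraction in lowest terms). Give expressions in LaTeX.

Σ = -529076880

t_(k+1)/t_k = 3*(k + 4)*(3*k + 14)/(3*k + 11).
Normal form (A,B,C) = (3*k + 12, 1, k + 11/3).
Key eq: (3*k + 12)·f(k+1) = (1)·f(k) + (k + 11/3).
d = 0 from the (1,0,1) case.
Solve for f: f(k) = 1/3 (degree 0 ≤ 0).
So s_k = (B(k−1)f/C)·t_k = (1/(3*k + 11))·t_k = -2*3**k*factorial(k + 3).
s_(k+1) − s_k = -2*3**k*(3*k + 11)*factorial(k + 3) = t_k.
Sum = s_(6) − s_(2); s_(6) = -529079040, s_(2) = -2160 ⇒ -529076880.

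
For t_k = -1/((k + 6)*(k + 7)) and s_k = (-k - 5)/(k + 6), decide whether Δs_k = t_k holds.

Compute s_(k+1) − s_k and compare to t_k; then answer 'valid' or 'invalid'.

Valid: the claim telescopes to t_k.

s_(k+1) = (-k - 6)/(k + 7)
s_(k+1) − s_k = -1/(k**2 + 13*k + 42)
(s_(k+1) − s_k) − t_k = 0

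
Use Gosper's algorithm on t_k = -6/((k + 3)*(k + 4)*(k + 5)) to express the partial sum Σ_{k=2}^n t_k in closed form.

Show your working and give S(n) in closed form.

Compute t_(k+1)/t_k: get (k + 3)/(k + 6).
Gosper form: A/B · C(k+1)/C(k) with A=k + 3, B=k + 6, C=1.
f must satisfy (k + 3)·f(k+1) − (k + 5)·f(k) = 1.
From deg A=1, deg B=1, deg C=0: d=2.
A polynomial solution: f(k) = k*(k + 7)/24.
Then R = B(k−1)f/C = k*(k + 5)*(k + 7)/24, so s_k = R(k)·t_k = k*(-k - 7)/(4*(k + 3)*(k + 4)).
Verify: -6/(k**3 + 12*k**2 + 47*k + 60) matches t_k.
Σ_(k=2)^n t_k = s_(n+1) − s_(2) = ((-n**2 - 9*n - 8)/(4*(n**2 + 9*n + 20))) − (-3/20), i.e. (-n**2 - 9*n + 10)/(10*(n**2 + 9*n + 20)).

S(n) = (-n**2 - 9*n + 10)/(10*(n**2 + 9*n + 20))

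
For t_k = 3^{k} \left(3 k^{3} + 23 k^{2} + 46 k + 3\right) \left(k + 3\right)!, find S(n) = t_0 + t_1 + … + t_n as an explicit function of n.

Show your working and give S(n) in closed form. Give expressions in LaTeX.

S(n) = 3 \cdot 3^{n} n^{2} \left(n + 4\right)! + 12 \cdot 3^{n} n \left(n + 4\right)! + 18

The ratio is 3*(3*k**4 + 44*k**3 + 229*k**2 + 479*k + 300)/(3*k**3 + 23*k**2 + 46*k + 3).
So A=3*k + 12 and B=1, with C=k**3 + 23*k**2/3 + 46*k/3 + 1.
Set up (3*k + 12)·f(k+1) − (1)·f(k) − (k**3 + 23*k**2/3 + 46*k/3 + 1) = 0.
Degrees (1,0,3) ⇒ d ≤ 2.
Match coefficients ⇒ f(k) = (k - 1)*(k + 3)/3.
Certificate R = B(k−1)f/C = (k - 1)*(k + 3)/(3*k**3 + 23*k**2 + 46*k + 3) gives s_k = 3**k*(k - 1)*(k + 3)*factorial(k + 3).
Δs = 3**k*(3*k**3 + 23*k**2 + 46*k + 3)*factorial(k + 3), as required.
Telescope: S(n) = s_(n+1) − s_(0) = 3**(n + 1)*n*(n + 4)*factorial(n + 4) − (-18) = 3*3**n*n**2*factorial(n + 4) + 12*3**n*n*factorial(n + 4) + 18.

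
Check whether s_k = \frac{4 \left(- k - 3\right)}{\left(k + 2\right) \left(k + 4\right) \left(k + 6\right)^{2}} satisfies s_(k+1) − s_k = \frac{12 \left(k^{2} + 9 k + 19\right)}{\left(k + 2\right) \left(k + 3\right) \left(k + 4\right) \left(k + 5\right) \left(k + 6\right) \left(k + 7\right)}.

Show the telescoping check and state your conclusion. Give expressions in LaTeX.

Invalid: residual \frac{12 \left(- 4 k^{3} - 60 k^{2} - 290 k - 447\right)}{k^{8} + 40 k^{7} + 688 k^{6} + 6634 k^{5} + 39139 k^{4} + 144310 k^{3} + 323772 k^{2} + 402696 k + 211680} ≠ 0.

s_(k+1) = 4*(-k - 4)/((k + 3)*(k + 5)*(k + 7)**2)
s_(k+1) − s_k = 4*(-(k + 2)*(k + 4)**2*(k + 6)**2 + (k + 3)**2*(k + 5)*(k + 7)**2)/((k + 2)*(k + 3)*(k + 4)*(k + 5)*(k + 6)**2*(k + 7)**2)
(s_(k+1) − s_k) − t_k = 12*(-4*k**3 - 60*k**2 - 290*k - 447)/(k**8 + 40*k**7 + 688*k**6 + 6634*k**5 + 39139*k**4 + 144310*k**3 + 323772*k**2 + 402696*k + 211680)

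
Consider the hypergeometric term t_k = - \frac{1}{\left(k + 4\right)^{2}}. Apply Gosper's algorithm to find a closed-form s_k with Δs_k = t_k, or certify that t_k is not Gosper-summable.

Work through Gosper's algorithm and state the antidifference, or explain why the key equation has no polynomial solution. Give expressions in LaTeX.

t_(k+1)/t_k = (k + 4)**2/(k + 5)**2.
A = k**2 + 8*k + 16, B = k**2 + 10*k + 25, C = 1.
Solve (k**2 + 8*k + 16)·f(k+1) − (k**2 + 8*k + 16)·f(k) = 1.
Degrees (2,2,0) ⇒ d ≤ 0.
f = c0 ⇒ A·f(k+1) − B(k−1)·f(k) − C = -1. The system {-1 = 0} is inconsistent; no antidifference.

no hypergeometric antidifference exists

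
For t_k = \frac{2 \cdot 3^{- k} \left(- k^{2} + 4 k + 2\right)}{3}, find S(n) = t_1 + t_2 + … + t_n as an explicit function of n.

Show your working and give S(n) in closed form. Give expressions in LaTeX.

Ratio r(k) = (k**2 - 2*k - 5)/(3*(k**2 - 4*k - 2)).
Factor: A=1/3; B=1; C=k**2 - 4*k - 2.
Key eq: (1/3)·f(k+1) = (1)·f(k) + (k**2 - 4*k - 2).
d = 2 from the (0,0,2) case.
Solving with deg f ≤ 2: f(k) = -3*(k**2 - 3*k - 3)/2.
Get s_k = R·t_k = (k**2 - 3*k - 3)/3**k with R(k) = B(k−1)f(k)/C(k) = -3*(k**2 - 3*k - 3)/(2*(k**2 - 4*k - 2)).
Δs = 2*(-k**2 + 4*k + 2)/(3*3**k), as required.
Telescope: S(n) = s_(n+1) − s_(1) = 3**(-n - 1)*(n**2 - n - 5) − (-5/3) = 3**(-n - 1)*(5*3**n + n**2 - n - 5).

S(n) = 3^{- n - 1} \left(5 \cdot 3^{n} + n^{2} - n - 5\right)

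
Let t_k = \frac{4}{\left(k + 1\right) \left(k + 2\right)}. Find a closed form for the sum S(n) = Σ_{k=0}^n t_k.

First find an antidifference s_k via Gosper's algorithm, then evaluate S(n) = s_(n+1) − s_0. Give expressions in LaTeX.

r(k) = (k + 1)/(k + 3) after simplifying.
Factor: A=k + 1; B=k + 3; C=1.
Need (k + 1)·f(k+1) − (k + 2)·f(k) = 1.
Bound: deg f ≤ 1.
A polynomial solution: f(k) = k.
Certificate R = B(k−1)f/C = k*(k + 2) gives s_k = 4*k/(k + 1).
s_(k+1) − s_k = 4/(k**2 + 3*k + 2) = t_k.
Σ_(k=0)^n t_k = s_(n+1) − s_(0) = (4*(n + 1)/(n + 2)) − (0), i.e. 4*(n + 1)/(n + 2).

S(n) = \frac{4 \left(n + 1\right)}{n + 2}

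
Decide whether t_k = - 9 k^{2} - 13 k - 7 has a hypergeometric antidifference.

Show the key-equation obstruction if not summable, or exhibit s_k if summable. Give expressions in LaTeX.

Ratio r(k) = (9*k**2 + 31*k + 29)/(9*k**2 + 13*k + 7).
Gosper form: A/B · C(k+1)/C(k) with A=1, B=1, C=k**2 + 13*k/9 + 7/9.
Solve (1)·f(k+1) − (1)·f(k) = k**2 + 13*k/9 + 7/9.
deg f ≤ 3 (via 0,0,2).
Coefficient equations give f(k) = k*(3*k**2 + 2*k + 2)/9.
Then R = B(k−1)f/C = k*(3*k**2 + 2*k + 2)/(9*k**2 + 13*k + 7), so s_k = R(k)·t_k = k*(-3*k**2 - 2*k - 2).
s_(k+1) − s_k = -9*k**2 - 13*k - 7 = t_k.

Yes. s_k = k \left(- 3 k^{2} - 2 k - 2\right).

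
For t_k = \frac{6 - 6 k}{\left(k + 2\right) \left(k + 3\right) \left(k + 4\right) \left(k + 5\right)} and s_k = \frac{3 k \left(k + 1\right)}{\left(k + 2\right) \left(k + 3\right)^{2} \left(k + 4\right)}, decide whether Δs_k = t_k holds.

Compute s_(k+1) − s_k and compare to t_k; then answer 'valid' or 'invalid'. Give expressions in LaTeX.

Invalid: residual \frac{18 \left(k^{2} + 3 k - 2\right)}{k^{6} + 21 k^{5} + 181 k^{4} + 819 k^{3} + 2050 k^{2} + 2688 k + 1440} ≠ 0.

s_(k+1) = 3*(k + 1)*(k + 2)/((k + 3)*(k + 4)**2*(k + 5))
s_(k+1) − s_k = 3*(k + 1)*(-k*(k + 4)*(k + 5) + (k + 2)**2*(k + 3))/((k + 2)*(k + 3)**2*(k + 4)**2*(k + 5))
(s_(k+1) − s_k) − t_k = 18*(k**2 + 3*k - 2)/(k**6 + 21*k**5 + 181*k**4 + 819*k**3 + 2050*k**2 + 2688*k + 1440)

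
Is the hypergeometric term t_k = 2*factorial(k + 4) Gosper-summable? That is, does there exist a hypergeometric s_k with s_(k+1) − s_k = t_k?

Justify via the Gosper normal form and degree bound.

The ratio is k + 5.
Normal form (A,B,C) = (k + 5, 1, 1).
Key eq: (k + 5)·f(k+1) = (1)·f(k) + (1).
From deg A=1, deg B=0, deg C=0: d=-1.
d = -1 < 0 ⇒ no nonzero polynomial f; not summable.

No — t_k has no hypergeometric antidifference.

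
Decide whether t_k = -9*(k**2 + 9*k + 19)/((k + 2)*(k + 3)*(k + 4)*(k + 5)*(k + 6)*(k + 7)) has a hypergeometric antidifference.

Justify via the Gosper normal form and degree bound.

Yes. s_k = k*(-k**2 - 12*k - 44)/(16*(k**3 + 12*k**2 + 44*k + 48)).

Compute t_(k+1)/t_k: get (k + 2)*(9*k + (k + 1)**2 + 28)/((k + 8)*(k**2 + 9*k + 19)).
Normal form (A,B,C) = (k + 2, k + 8, k**2 + 9*k + 19).
Set up (k + 2)·f(k+1) − (k + 7)·f(k) − (k**2 + 9*k + 19) = 0.
d = 5 from the (1,1,2) case.
Solving with deg f ≤ 5: f(k) = k*(k + 3)*(k + 5)*(k**2 + 12*k + 44)/144.
So s_k = (B(k−1)f/C)·t_k = (k*(k + 3)*(k + 5)*(k + 7)*(k**2 + 12*k + 44)/(144*(k**2 + 9*k + 19)))·t_k = k*(-k**2 - 12*k - 44)/(16*(k**3 + 12*k**2 + 44*k + 48)).
Δs = 9*(-k**2 - 9*k - 19)/(k**6 + 27*k**5 + 295*k**4 + 1665*k**3 + 5104*k**2 + 8028*k + 5040), as required.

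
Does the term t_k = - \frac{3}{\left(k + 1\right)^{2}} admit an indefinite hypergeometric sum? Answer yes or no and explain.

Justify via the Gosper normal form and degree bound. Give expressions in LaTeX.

t_(k+1)/t_k = (k + 1)**2/(k + 2)**2.
A = k**2 + 2*k + 1, B = k**2 + 4*k + 4, C = 1.
f must satisfy (k**2 + 2*k + 1)·f(k+1) − (k**2 + 2*k + 1)·f(k) = 1.
deg f ≤ 0 (via 2,2,0).
Generic f = c0 gives residual -1; -1 = 0 cannot hold, so t_k is not Gosper-summable.

No. Not Gosper-summable.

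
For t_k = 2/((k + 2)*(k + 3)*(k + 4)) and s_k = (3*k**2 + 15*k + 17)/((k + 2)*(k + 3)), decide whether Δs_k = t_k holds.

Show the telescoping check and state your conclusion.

s_(k+1) = (15*k + 3*(k + 1)**2 + 32)/((k + 3)*(k + 4))
s_(k+1) − s_k = 2/(k**3 + 9*k**2 + 26*k + 24)
(s_(k+1) − s_k) − t_k = 0

Valid: the claim telescopes to t_k.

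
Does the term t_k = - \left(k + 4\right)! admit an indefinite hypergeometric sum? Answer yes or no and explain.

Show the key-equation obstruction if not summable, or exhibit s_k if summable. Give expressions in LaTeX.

No — negative degree bound, so no certificate f.

Ratio r(k) = k + 5.
Take A(k)=k + 5, B(k)=1, C(k)=1.
Set up (k + 5)·f(k+1) − (1)·f(k) − (1) = 0.
From deg A=1, deg B=0, deg C=0: d=-1.
d = -1 < 0 ⇒ no nonzero polynomial f; not summable.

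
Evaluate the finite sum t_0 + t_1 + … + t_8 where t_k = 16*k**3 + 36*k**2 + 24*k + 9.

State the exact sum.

Σ = 29025

Step 1: r(k) = (16*k**3 + 84*k**2 + 144*k + 85)/(16*k**3 + 36*k**2 + 24*k + 9).
A = 1, B = 1, C = k**3 + 9*k**2/4 + 3*k/2 + 9/16.
Solve (1)·f(k+1) − (1)·f(k) = k**3 + 9*k**2/4 + 3*k/2 + 9/16.
Degrees (0,0,3) ⇒ d ≤ 4.
A polynomial solution: f(k) = k*(4*k**3 + 4*k**2 - 2*k + 3)/16.
Get s_k = R·t_k = k*(4*k**3 + 4*k**2 - 2*k + 3) with R(k) = B(k−1)f(k)/C(k) = k*(4*k**3 + 4*k**2 - 2*k + 3)/((2*k + 3)*(8*k**2 + 6*k + 3)).
s_(k+1) − s_k = 16*k**3 + 36*k**2 + 24*k + 9 = t_k.
Σ_(k=0)^(8) t_k = s_(9) − s_(0) = 29025 − (0) = 29025.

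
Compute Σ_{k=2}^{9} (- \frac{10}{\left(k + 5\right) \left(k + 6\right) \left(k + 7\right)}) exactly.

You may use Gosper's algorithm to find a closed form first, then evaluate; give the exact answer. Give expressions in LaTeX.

Σ = -23/336

Compute t_(k+1)/t_k: get (k + 5)/(k + 8).
So A=k + 5 and B=k + 8, with C=1.
Key eq: (k + 5)·f(k+1) = (k + 7)·f(k) + (1).
Degrees (1,1,0) ⇒ d ≤ 2.
A polynomial solution: f(k) = k*(k + 11)/60.
R(k) = B(k−1)·f(k)/C(k) = k*(k + 7)*(k + 11)/60; s_k = R·t_k = k*(-k - 11)/(6*(k + 5)*(k + 6)).
Δs = -10/(k**3 + 18*k**2 + 107*k + 210), as required.
Evaluate s at k=10 and k=2: -7/48 and -13/168; difference -23/336.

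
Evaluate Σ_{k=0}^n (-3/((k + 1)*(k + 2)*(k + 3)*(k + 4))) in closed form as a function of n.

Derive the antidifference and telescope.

S(n) = (-n**3 - 9*n**2 - 26*n - 18)/(6*(n**3 + 9*n**2 + 26*n + 24))

Step 1: r(k) = (k + 1)/(k + 5).
Factor: A=k + 1; B=k + 5; C=1.
Solve (k + 1)·f(k+1) − (k + 4)·f(k) = 1.
d = 3 from the (1,1,0) case.
Solving with deg f ≤ 3: f(k) = k*(k**2 + 6*k + 11)/18.
Get s_k = R·t_k = k*(-k**2 - 6*k - 11)/(6*(k + 1)*(k + 2)*(k + 3)) with R(k) = B(k−1)f(k)/C(k) = k*(k + 4)*(k**2 + 6*k + 11)/18.
Check: Δs_k = -3/(k**4 + 10*k**3 + 35*k**2 + 50*k + 24). ✓
Σ_(k=0)^n t_k = s_(n+1) − s_(0) = ((-n**3 - 9*n**2 - 26*n - 18)/(6*(n**3 + 9*n**2 + 26*n + 24))) − (0), i.e. (-n**3 - 9*n**2 - 26*n - 18)/(6*(n**3 + 9*n**2 + 26*n + 24)).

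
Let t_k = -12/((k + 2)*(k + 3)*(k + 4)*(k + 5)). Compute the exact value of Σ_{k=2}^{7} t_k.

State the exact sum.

t_(k+1)/t_k = (k + 2)/(k + 6).
Normal form (A,B,C) = (k + 2, k + 6, 1).
Set up (k + 2)·f(k+1) − (k + 5)·f(k) − (1) = 0.
Degrees (1,1,0) ⇒ d ≤ 3.
Solve for f: f(k) = k*(k**2 + 9*k + 26)/72 (degree 3 ≤ 3).
Then R = B(k−1)f/C = k*(k + 5)*(k**2 + 9*k + 26)/72, so s_k = R(k)·t_k = k*(-k**2 - 9*k - 26)/(6*(k + 2)*(k + 3)*(k + 4)).
Check: Δs_k = -12/(k**4 + 14*k**3 + 71*k**2 + 154*k + 120). ✓
Telescoping: Σ = s_(8) − s_(2) = -9/55 − (-2/15) = -1/33.

Σ = -1/33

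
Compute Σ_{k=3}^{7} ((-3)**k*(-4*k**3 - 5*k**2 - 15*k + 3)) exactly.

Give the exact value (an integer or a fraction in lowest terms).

Σ = 3077757

Step 1: r(k) = 3*(-4*k**3 - 17*k**2 - 37*k - 21)/(4*k**3 + 5*k**2 + 15*k - 3).
Take A(k)=-3, B(k)=1, C(k)=k**3 + 5*k**2/4 + 15*k/4 - 3/4.
f must satisfy (-3)·f(k+1) − (1)·f(k) = k**3 + 5*k**2/4 + 15*k/4 - 3/4.
Degrees (0,0,3) ⇒ d ≤ 3.
Solve for f: f(k) = -(k - 1)*(k**2 + 3)/4 (degree 3 ≤ 3).
R(k) = B(k−1)·f(k)/C(k) = -(k - 1)*(k**2 + 3)/(4*k**3 + 5*k**2 + 15*k - 3); s_k = R·t_k = (-3)**k*(k**3 - k**2 + 3*k - 3).
Verify: (-3)**k*(-4*k**3 - 5*k**2 - 15*k + 3) matches t_k.
Σ_(k=3)^(7) t_k = s_(8) − s_(3) = 3077109 − (-648) = 3077757.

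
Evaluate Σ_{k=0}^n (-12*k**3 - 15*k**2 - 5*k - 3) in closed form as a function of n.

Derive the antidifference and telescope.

S(n) = -3*n**4 - 11*n**3 - 13*n**2 - 8*n - 3

Compute t_(k+1)/t_k: get (12*k**3 + 51*k**2 + 71*k + 35)/(12*k**3 + 15*k**2 + 5*k + 3).
Factor: A=1; B=1; C=k**3 + 5*k**2/4 + 5*k/12 + 1/4.
Set up (1)·f(k+1) − (1)·f(k) − (k**3 + 5*k**2/4 + 5*k/12 + 1/4) = 0.
deg f ≤ 4 (via 0,0,3).
Match coefficients ⇒ f(k) = k*(3*k**3 - k**2 - 2*k + 3)/12.
Get s_k = R·t_k = k*(-3*k**3 + k**2 + 2*k - 3) with R(k) = B(k−1)f(k)/C(k) = k*(3*k**3 - k**2 - 2*k + 3)/(12*k**3 + 15*k**2 + 5*k + 3).
s_(k+1) − s_k = -12*k**3 - 15*k**2 - 5*k - 3 = t_k.
Telescope: S(n) = s_(n+1) − s_(0) = -3*n**4 - 11*n**3 - 13*n**2 - 8*n - 3 − (0) = -3*n**4 - 11*n**3 - 13*n**2 - 8*n - 3.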